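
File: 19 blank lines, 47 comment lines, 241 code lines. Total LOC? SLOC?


Total LOC = blank + comment + code
Total LOC = 19 + 47 + 241 = 307
SLOC (source only) = code = 241

Total LOC: 307, SLOC: 241


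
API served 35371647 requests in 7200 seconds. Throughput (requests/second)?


Formula: throughput = requests / seconds
throughput = 35371647 / 7200
throughput = 4912.73 requests/second

4912.73 requests/second


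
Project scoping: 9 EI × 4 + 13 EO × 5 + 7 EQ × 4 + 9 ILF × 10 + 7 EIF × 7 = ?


UFP = EI*4 + EO*5 + EQ*4 + ILF*10 + EIF*7
UFP = 9*4 + 13*5 + 7*4 + 9*10 + 7*7
UFP = 36 + 65 + 28 + 90 + 49
UFP = 268

268


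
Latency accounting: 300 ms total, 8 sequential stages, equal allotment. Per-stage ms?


Formula: per_stage = total_budget / stages
per_stage = 300 / 8
per_stage = 37.5 ms

37.5 ms


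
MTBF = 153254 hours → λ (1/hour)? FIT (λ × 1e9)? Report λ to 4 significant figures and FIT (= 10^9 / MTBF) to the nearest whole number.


Formula: λ = 1 / MTBF; FIT = λ × 1e9 = 1e9 / MTBF
λ = 1 / 153254 ≈ 6.525e-06 failures/hour
FIT = 1e9 / 153254 ≈ 6525 failures per 1e9 hours (nearest whole number)

λ = 6.525e-06 /h, FIT = 6525


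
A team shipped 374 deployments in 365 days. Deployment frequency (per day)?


Formula: deployments per day = releases / days
= 374 / 365
= 1.025 deploys/day
(equivalently, 7.17 deploys/week)

1.025 deploys/day


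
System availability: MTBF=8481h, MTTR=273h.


Availability = MTBF / (MTBF + MTTR)
Availability = 8481 / (8481 + 273)
Availability = 8481 / 8754
Availability = 96.8814%

96.8814%


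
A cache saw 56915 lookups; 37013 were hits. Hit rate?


Formula: hit rate = hits / (hits + misses) * 100
hit rate = 37013 / (37013 + 19902) * 100
hit rate = 37013 / 56915 * 100
hit rate = 65.03%

65.03%


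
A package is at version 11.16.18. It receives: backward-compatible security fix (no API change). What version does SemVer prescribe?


Current: 11.16.18
Change category: 'backward-compatible security fix (no API change)' → patch bump
SemVer rule: patch bump → increment PATCH (MAJOR and MINOR unchanged)
New: 11.16.19

11.16.19


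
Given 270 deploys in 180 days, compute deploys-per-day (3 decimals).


Formula: deployments per day = releases / days
= 270 / 180
= 1.5 deploys/day
(equivalently, 10.5 deploys/week)

1.5 deploys/day


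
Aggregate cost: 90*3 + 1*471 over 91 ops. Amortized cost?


Formula: Amortized cost = Total cost / Operations
Total cost = (90 * 3) + (1 * 471)
Total cost = 270 + 471 = 741
Amortized = 741 / 91 = 8.1429

8.1429


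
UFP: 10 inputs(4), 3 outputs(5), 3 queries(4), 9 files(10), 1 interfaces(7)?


UFP = EI*4 + EO*5 + EQ*4 + ILF*10 + EIF*7
UFP = 10*4 + 3*5 + 3*4 + 9*10 + 1*7
UFP = 40 + 15 + 12 + 90 + 7
UFP = 164

164


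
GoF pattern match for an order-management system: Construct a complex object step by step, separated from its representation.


This matches the Builder pattern

Builder


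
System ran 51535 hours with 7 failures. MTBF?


Formula: MTBF = Total operating time / Number of failures
MTBF = 51535 / 7
MTBF = 7362.14 hours

7362.14 hours


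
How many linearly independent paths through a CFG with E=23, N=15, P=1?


Formula: V(G) = E - N + 2P
V(G) = 23 - 15 + 2*1
V(G) = 8 + 2
V(G) = 10

10


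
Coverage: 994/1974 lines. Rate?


Coverage = covered / total * 100
Coverage = 994 / 1974 * 100
Coverage = 50.35%

50.35%


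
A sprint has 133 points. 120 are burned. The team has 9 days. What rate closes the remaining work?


Formula: Required rate = Remaining points / Days left
Remaining = 133 - 120 = 13 points
Required rate = 13 / 9 = 1.44 points/day

1.44 points/day


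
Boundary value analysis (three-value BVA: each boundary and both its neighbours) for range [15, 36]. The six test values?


Range: [15, 36]
Boundaries: just below min, min, min+1, max-1, max, just above max
Values: [14, 15, 16, 35, 36, 37]

[14, 15, 16, 35, 36, 37]


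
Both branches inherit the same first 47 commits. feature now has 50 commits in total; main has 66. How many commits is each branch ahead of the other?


Common ancestor: commit #47
feature commits after divergence: 50 - 47 = 3
main commits after divergence: 66 - 47 = 19
feature is 3 commits ahead of main
main is 19 commits ahead of feature

feature ahead: 3, main ahead: 19


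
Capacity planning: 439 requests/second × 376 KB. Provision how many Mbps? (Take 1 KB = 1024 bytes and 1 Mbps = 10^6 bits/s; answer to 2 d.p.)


Formula: Mbps = payload_bytes * RPS * 8 / 1e6
Payload per request = 376 KB = 376 * 1024 = 385024 bytes
Total bytes/sec = 385024 * 439 = 169025536
Total bits/sec = 169025536 * 8 = 1352204288
Mbps = 1352204288 / 1e6 = 1352.2

1352.2 Mbps


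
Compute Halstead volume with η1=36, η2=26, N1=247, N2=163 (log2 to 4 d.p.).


Formula: V = N * log2(η), where N = N1 + N2 and η = η1 + η2
η = 36 + 26 = 62
N = 247 + 163 = 410
log2(62) ≈ 5.9542
V = 410 * 5.9542 = 2441.22

2441.22


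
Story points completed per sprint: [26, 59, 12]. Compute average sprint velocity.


Formula: Avg velocity = Total points / Number of sprints
Points: [26, 59, 12]
Sum = 26 + 59 + 12 = 97
Avg velocity = 97 / 3 = 32.33 points/sprint

32.33 points/sprint


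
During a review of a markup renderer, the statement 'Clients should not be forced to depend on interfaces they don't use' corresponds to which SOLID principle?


This describes the Interface Segregation Principle (ISP)

Interface Segregation Principle (ISP)


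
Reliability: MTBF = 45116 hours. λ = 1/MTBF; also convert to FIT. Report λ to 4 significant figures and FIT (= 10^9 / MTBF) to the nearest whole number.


Formula: λ = 1 / MTBF; FIT = λ × 1e9 = 1e9 / MTBF
λ = 1 / 45116 ≈ 2.217e-05 failures/hour
FIT = 1e9 / 45116 ≈ 22165 failures per 1e9 hours (nearest whole number)

λ = 2.217e-05 /h, FIT = 22165


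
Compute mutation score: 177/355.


Mutation score = killed / total * 100
Mutation score = 177 / 355 * 100
Mutation score = 49.86%

49.86%


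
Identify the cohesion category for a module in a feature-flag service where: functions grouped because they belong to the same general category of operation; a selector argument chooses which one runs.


Reasoning: Grouped by category of activity, not by data or sequence
Type: Logical cohesion

Logical cohesion


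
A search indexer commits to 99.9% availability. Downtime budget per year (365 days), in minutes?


Formula: allowed downtime = period * (100 - SLA) / 100
Period (year (365 days)) = 525600 minutes
Unavailability fraction = (100 - 99.9) / 100
Allowed downtime = 525600 * (100 - 99.9) / 100
Allowed downtime = 525.6 minutes

525.6 minutes


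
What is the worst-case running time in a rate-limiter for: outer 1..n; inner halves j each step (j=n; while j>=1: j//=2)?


Reasoning: n times log n
Complexity: O(n log n)

O(n log n)


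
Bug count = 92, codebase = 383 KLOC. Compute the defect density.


Defect density = defects / KLOC
Defect density = 92 / 383
Defect density = 0.24 defects/KLOC

0.24 defects/KLOC


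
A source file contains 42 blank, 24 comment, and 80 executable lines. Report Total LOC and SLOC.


Total LOC = blank + comment + code
Total LOC = 42 + 24 + 80 = 146
SLOC (source only) = code = 80

Total LOC: 146, SLOC: 80


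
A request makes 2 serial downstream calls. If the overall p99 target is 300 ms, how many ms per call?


Formula: per_stage = total_budget / stages
per_stage = 300 / 2
per_stage = 150.0 ms

150.0 ms


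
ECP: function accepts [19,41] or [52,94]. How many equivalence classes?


Valid ranges: [19,41] and [52,94]
Class 1: x < 19 — invalid
Class 2: 19 ≤ x ≤ 41 — valid
Class 3: 41 < x < 52 — invalid (gap between ranges)
Class 4: 52 ≤ x ≤ 94 — valid
Class 5: x > 94 — invalid
Total equivalence classes: 5

5 equivalence classes


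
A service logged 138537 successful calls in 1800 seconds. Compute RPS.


Formula: throughput = requests / seconds
throughput = 138537 / 1800
throughput = 76.97 requests/second

76.97 requests/second


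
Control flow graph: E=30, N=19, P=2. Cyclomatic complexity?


Formula: V(G) = E - N + 2P
V(G) = 30 - 19 + 2*2
V(G) = 11 + 4
V(G) = 15

15


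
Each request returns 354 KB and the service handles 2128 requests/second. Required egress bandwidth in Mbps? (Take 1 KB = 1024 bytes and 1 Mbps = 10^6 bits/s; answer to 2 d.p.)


Formula: Mbps = payload_bytes * RPS * 8 / 1e6
Payload per request = 354 KB = 354 * 1024 = 362496 bytes
Total bytes/sec = 362496 * 2128 = 771391488
Total bits/sec = 771391488 * 8 = 6171131904
Mbps = 6171131904 / 1e6 = 6171.13

6171.13 Mbps


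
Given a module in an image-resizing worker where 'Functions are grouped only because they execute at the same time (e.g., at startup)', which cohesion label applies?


Reasoning: Related by timing only
Type: Temporal cohesion

Temporal cohesion


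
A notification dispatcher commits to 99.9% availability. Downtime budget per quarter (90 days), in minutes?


Formula: allowed downtime = period * (100 - SLA) / 100
Period (quarter (90 days)) = 129600 minutes
Unavailability fraction = (100 - 99.9) / 100
Allowed downtime = 129600 * (100 - 99.9) / 100
Allowed downtime = 129.6 minutes

129.6 minutes


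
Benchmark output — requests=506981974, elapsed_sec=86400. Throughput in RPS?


Formula: throughput = requests / seconds
throughput = 506981974 / 86400
throughput = 5867.85 requests/second

5867.85 requests/second


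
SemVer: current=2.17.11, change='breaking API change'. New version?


Current: 2.17.11
Change category: 'breaking API change' → major bump
SemVer rule: major bump → increment MAJOR, reset MINOR and PATCH to 0
New: 3.0.0

3.0.0


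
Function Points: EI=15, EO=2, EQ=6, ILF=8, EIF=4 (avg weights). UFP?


UFP = EI*4 + EO*5 + EQ*4 + ILF*10 + EIF*7
UFP = 15*4 + 2*5 + 6*4 + 8*10 + 4*7
UFP = 60 + 10 + 24 + 80 + 28
UFP = 202

202


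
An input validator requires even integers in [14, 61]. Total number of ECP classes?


Constraint: even integers in [14, 61]
Class 1: x < 14 — out-of-range invalid
Class 2: x in [14,61] but odd — wrong type invalid
Class 3: x in [14,61] and even — valid
Class 4: x > 61 — out-of-range invalid
Total equivalence classes: 4

4 equivalence classes


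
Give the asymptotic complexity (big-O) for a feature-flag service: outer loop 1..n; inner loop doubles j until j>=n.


Reasoning: linear outer times logarithmic inner
Complexity: O(n log n)

O(n log n)


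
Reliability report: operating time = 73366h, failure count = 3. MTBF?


Formula: MTBF = Total operating time / Number of failures
MTBF = 73366 / 3
MTBF = 24455.33 hours

24455.33 hours


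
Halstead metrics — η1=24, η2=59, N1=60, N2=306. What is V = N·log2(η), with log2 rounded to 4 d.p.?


Formula: V = N * log2(η), where N = N1 + N2 and η = η1 + η2
η = 24 + 59 = 83
N = 60 + 306 = 366
log2(83) ≈ 6.3750
V = 366 * 6.3750 = 2333.25

2333.25


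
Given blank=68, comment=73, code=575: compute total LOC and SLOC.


Total LOC = blank + comment + code
Total LOC = 68 + 73 + 575 = 716
SLOC (source only) = code = 575

Total LOC: 716, SLOC: 575


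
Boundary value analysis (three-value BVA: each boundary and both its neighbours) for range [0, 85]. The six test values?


Range: [0, 85]
Boundaries: just below min, min, min+1, max-1, max, just above max
Values: [-1, 0, 1, 84, 85, 86]

[-1, 0, 1, 84, 85, 86]


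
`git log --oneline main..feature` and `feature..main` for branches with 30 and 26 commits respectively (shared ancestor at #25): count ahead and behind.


Common ancestor: commit #25
feature commits after divergence: 30 - 25 = 5
main commits after divergence: 26 - 25 = 1
feature is 5 commits ahead of main
main is 1 commits ahead of feature

feature ahead: 5, main ahead: 1


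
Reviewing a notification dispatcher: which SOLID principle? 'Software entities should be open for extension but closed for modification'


This describes the Open/Closed Principle (OCP)

Open/Closed Principle (OCP)


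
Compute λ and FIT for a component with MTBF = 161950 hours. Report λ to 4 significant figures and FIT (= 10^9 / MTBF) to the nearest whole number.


Formula: λ = 1 / MTBF; FIT = λ × 1e9 = 1e9 / MTBF
λ = 1 / 161950 ≈ 6.175e-06 failures/hour
FIT = 1e9 / 161950 ≈ 6175 failures per 1e9 hours (nearest whole number)

λ = 6.175e-06 /h, FIT = 6175


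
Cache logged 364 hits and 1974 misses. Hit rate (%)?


Formula: hit rate = hits / (hits + misses) * 100
hit rate = 364 / (364 + 1974) * 100
hit rate = 364 / 2338 * 100
hit rate = 15.57%

15.57%


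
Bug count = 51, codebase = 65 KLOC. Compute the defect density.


Defect density = defects / KLOC
Defect density = 51 / 65
Defect density = 0.785 defects/KLOC

0.785 defects/KLOC


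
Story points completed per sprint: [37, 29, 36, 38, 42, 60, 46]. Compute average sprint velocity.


Formula: Avg velocity = Total points / Number of sprints
Points: [37, 29, 36, 38, 42, 60, 46]
Sum = 37 + 29 + 36 + 38 + 42 + 60 + 46 = 288
Avg velocity = 288 / 7 = 41.14 points/sprint

41.14 points/sprint


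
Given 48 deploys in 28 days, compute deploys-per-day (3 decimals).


Formula: deployments per day = releases / days
= 48 / 28
= 1.714 deploys/day
(equivalently, 12.0 deploys/week)

1.714 deploys/day


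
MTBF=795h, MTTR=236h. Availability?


Availability = MTBF / (MTBF + MTTR)
Availability = 795 / (795 + 236)
Availability = 795 / 1031
Availability = 77.1096%

77.1096%


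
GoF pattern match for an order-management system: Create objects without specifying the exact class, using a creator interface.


This matches the Factory Method pattern

Factory Method


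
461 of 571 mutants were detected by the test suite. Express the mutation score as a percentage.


Mutation score = killed / total * 100
Mutation score = 461 / 571 * 100
Mutation score = 80.74%

80.74%


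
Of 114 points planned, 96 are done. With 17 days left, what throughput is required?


Formula: Required rate = Remaining points / Days left
Remaining = 114 - 96 = 18 points
Required rate = 18 / 17 = 1.06 points/day

1.06 points/day


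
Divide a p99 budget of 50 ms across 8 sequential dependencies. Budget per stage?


Formula: per_stage = total_budget / stages
per_stage = 50 / 8
per_stage = 6.25 ms

6.25 ms


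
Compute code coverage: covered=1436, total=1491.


Coverage = covered / total * 100
Coverage = 1436 / 1491 * 100
Coverage = 96.31%

96.31%


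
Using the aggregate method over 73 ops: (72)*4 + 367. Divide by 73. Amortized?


Formula: Amortized cost = Total cost / Operations
Total cost = (72 * 4) + (1 * 367)
Total cost = 288 + 367 = 655
Amortized = 655 / 73 = 8.9726

8.9726


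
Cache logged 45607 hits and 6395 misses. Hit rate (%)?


Formula: hit rate = hits / (hits + misses) * 100
hit rate = 45607 / (45607 + 6395) * 100
hit rate = 45607 / 52002 * 100
hit rate = 87.7%

87.7%


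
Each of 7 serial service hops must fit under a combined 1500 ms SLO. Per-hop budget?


Formula: per_stage = total_budget / stages
per_stage = 1500 / 7
per_stage = 214.29 ms

214.29 ms


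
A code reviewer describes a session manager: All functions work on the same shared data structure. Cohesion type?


Reasoning: Functions share data
Type: Communicational cohesion

Communicational cohesion


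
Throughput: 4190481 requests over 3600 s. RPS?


Formula: throughput = requests / seconds
throughput = 4190481 / 3600
throughput = 1164.02 requests/second

1164.02 requests/second


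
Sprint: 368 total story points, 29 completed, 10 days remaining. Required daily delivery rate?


Formula: Required rate = Remaining points / Days left
Remaining = 368 - 29 = 339 points
Required rate = 339 / 10 = 33.9 points/day

33.9 points/day


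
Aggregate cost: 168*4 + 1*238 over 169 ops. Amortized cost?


Formula: Amortized cost = Total cost / Operations
Total cost = (168 * 4) + (1 * 238)
Total cost = 672 + 238 = 910
Amortized = 910 / 169 = 5.3846

5.3846


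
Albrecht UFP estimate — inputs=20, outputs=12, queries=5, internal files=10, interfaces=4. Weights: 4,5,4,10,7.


UFP = EI*4 + EO*5 + EQ*4 + ILF*10 + EIF*7
UFP = 20*4 + 12*5 + 5*4 + 10*10 + 4*7
UFP = 80 + 60 + 20 + 100 + 28
UFP = 288

288


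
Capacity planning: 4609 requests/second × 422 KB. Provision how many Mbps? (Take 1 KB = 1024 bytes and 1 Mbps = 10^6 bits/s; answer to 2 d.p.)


Formula: Mbps = payload_bytes * RPS * 8 / 1e6
Payload per request = 422 KB = 422 * 1024 = 432128 bytes
Total bytes/sec = 432128 * 4609 = 1991677952
Total bits/sec = 1991677952 * 8 = 15933423616
Mbps = 15933423616 / 1e6 = 15933.42

15933.42 Mbps


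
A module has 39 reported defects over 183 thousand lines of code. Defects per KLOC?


Defect density = defects / KLOC
Defect density = 39 / 183
Defect density = 0.213 defects/KLOC

0.213 defects/KLOC


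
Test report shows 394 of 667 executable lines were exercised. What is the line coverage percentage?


Coverage = covered / total * 100
Coverage = 394 / 667 * 100
Coverage = 59.07%

59.07%


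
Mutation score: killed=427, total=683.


Mutation score = killed / total * 100
Mutation score = 427 / 683 * 100
Mutation score = 62.52%

62.52%


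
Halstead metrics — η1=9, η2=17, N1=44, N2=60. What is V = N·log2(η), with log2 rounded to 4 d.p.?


Formula: V = N * log2(η), where N = N1 + N2 and η = η1 + η2
η = 9 + 17 = 26
N = 44 + 60 = 104
log2(26) ≈ 4.7004
V = 104 * 4.7004 = 488.84

488.84


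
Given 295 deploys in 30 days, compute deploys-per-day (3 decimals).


Formula: deployments per day = releases / days
= 295 / 30
= 9.833 deploys/day
(equivalently, 68.83 deploys/week)

9.833 deploys/day


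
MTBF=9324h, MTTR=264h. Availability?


Availability = MTBF / (MTBF + MTTR)
Availability = 9324 / (9324 + 264)
Availability = 9324 / 9588
Availability = 97.2466%

97.2466%


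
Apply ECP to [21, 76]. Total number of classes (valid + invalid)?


Valid range: [21, 76]
Class 1: x < 21 — invalid
Class 2: 21 ≤ x ≤ 76 — valid
Class 3: x > 76 — invalid
Total equivalence classes: 3

3 equivalence classes


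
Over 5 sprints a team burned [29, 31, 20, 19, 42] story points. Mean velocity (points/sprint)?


Formula: Avg velocity = Total points / Number of sprints
Points: [29, 31, 20, 19, 42]
Sum = 29 + 31 + 20 + 19 + 42 = 141
Avg velocity = 141 / 5 = 28.2 points/sprint

28.2 points/sprint


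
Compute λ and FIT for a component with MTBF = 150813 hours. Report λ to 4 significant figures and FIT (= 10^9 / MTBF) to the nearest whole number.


Formula: λ = 1 / MTBF; FIT = λ × 1e9 = 1e9 / MTBF
λ = 1 / 150813 ≈ 6.631e-06 failures/hour
FIT = 1e9 / 150813 ≈ 6631 failures per 1e9 hours (nearest whole number)

λ = 6.631e-06 /h, FIT = 6631


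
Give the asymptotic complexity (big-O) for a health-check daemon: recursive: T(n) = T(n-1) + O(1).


Reasoning: linear recursion with constant work per frame
Complexity: O(n)

O(n)


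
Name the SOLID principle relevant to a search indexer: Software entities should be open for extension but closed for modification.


This describes the Open/Closed Principle (OCP)

Open/Closed Principle (OCP)


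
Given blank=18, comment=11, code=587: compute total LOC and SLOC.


Total LOC = blank + comment + code
Total LOC = 18 + 11 + 587 = 616
SLOC (source only) = code = 587

Total LOC: 616, SLOC: 587


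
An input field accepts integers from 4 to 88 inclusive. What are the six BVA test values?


Range: [4, 88]
Boundaries: just below min, min, min+1, max-1, max, just above max
Values: [3, 4, 5, 87, 88, 89]

[3, 4, 5, 87, 88, 89]


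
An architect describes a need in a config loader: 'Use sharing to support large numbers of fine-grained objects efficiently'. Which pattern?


This matches the Flyweight pattern

Flyweight


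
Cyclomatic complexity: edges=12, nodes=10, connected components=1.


Formula: V(G) = E - N + 2P
V(G) = 12 - 10 + 2*1
V(G) = 2 + 2
V(G) = 4

4


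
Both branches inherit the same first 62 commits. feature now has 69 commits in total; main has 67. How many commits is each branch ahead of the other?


Common ancestor: commit #62
feature commits after divergence: 69 - 62 = 7
main commits after divergence: 67 - 62 = 5
feature is 7 commits ahead of main
main is 5 commits ahead of feature

feature ahead: 7, main ahead: 5


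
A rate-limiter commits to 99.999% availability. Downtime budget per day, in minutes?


Formula: allowed downtime = period * (100 - SLA) / 100
Period (day) = 1440 minutes
Unavailability fraction = (100 - 99.999) / 100
Allowed downtime = 1440 * (100 - 99.999) / 100
Allowed downtime = 0.0144 minutes

0.0144 minutes


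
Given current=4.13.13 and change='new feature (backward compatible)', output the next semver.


Current: 4.13.13
Change category: 'new feature (backward compatible)' → minor bump
SemVer rule: minor bump → increment MINOR, reset PATCH to 0 (MAJOR unchanged)
New: 4.14.0

4.14.0


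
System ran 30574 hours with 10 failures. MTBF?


Formula: MTBF = Total operating time / Number of failures
MTBF = 30574 / 10
MTBF = 3057.4 hours

3057.4 hours


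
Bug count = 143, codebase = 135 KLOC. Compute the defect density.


Defect density = defects / KLOC
Defect density = 143 / 135
Defect density = 1.059 defects/KLOC

1.059 defects/KLOC


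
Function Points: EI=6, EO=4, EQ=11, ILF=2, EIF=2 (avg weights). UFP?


UFP = EI*4 + EO*5 + EQ*4 + ILF*10 + EIF*7
UFP = 6*4 + 4*5 + 11*4 + 2*10 + 2*7
UFP = 24 + 20 + 44 + 20 + 14
UFP = 122

122


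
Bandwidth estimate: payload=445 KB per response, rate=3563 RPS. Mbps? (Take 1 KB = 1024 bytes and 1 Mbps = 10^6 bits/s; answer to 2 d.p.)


Formula: Mbps = payload_bytes * RPS * 8 / 1e6
Payload per request = 445 KB = 445 * 1024 = 455680 bytes
Total bytes/sec = 455680 * 3563 = 1623587840
Total bits/sec = 1623587840 * 8 = 12988702720
Mbps = 12988702720 / 1e6 = 12988.7

12988.7 Mbps


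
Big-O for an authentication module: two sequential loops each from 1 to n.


Reasoning: sequential dominates: O(n) + O(n) = O(n)
Complexity: O(n)

O(n)


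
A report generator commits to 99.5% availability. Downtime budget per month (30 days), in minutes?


Formula: allowed downtime = period * (100 - SLA) / 100
Period (month (30 days)) = 43200 minutes
Unavailability fraction = (100 - 99.5) / 100
Allowed downtime = 43200 * (100 - 99.5) / 100
Allowed downtime = 216.0 minutes

216.0 minutes


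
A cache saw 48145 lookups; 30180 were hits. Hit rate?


Formula: hit rate = hits / (hits + misses) * 100
hit rate = 30180 / (30180 + 17965) * 100
hit rate = 30180 / 48145 * 100
hit rate = 62.69%

62.69%


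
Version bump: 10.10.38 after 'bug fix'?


Current: 10.10.38
Change category: 'bug fix' → patch bump
SemVer rule: patch bump → increment PATCH (MAJOR and MINOR unchanged)
New: 10.10.39

10.10.39


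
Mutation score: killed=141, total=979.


Mutation score = killed / total * 100
Mutation score = 141 / 979 * 100
Mutation score = 14.4%

14.4%


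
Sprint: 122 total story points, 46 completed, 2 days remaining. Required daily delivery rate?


Formula: Required rate = Remaining points / Days left
Remaining = 122 - 46 = 76 points
Required rate = 76 / 2 = 38.0 points/day

38.0 points/day


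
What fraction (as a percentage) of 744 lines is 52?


Coverage = covered / total * 100
Coverage = 52 / 744 * 100
Coverage = 6.99%

6.99%


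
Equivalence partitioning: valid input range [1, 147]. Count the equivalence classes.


Valid range: [1, 147]
Class 1: x < 1 — invalid
Class 2: 1 ≤ x ≤ 147 — valid
Class 3: x > 147 — invalid
Total equivalence classes: 3

3 equivalence classes


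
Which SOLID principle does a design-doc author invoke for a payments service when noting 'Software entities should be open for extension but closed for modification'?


This describes the Open/Closed Principle (OCP)

Open/Closed Principle (OCP)


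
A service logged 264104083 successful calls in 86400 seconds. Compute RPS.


Formula: throughput = requests / seconds
throughput = 264104083 / 86400
throughput = 3056.76 requests/second

3056.76 requests/second


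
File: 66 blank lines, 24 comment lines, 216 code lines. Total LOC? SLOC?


Total LOC = blank + comment + code
Total LOC = 66 + 24 + 216 = 306
SLOC (source only) = code = 216

Total LOC: 306, SLOC: 216


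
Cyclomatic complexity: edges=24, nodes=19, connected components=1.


Formula: V(G) = E - N + 2P
V(G) = 24 - 19 + 2*1
V(G) = 5 + 2
V(G) = 7

7


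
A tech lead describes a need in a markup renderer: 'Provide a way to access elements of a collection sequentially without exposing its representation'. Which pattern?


This matches the Iterator pattern

Iterator


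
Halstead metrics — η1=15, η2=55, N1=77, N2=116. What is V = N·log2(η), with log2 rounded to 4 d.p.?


Formula: V = N * log2(η), where N = N1 + N2 and η = η1 + η2
η = 15 + 55 = 70
N = 77 + 116 = 193
log2(70) ≈ 6.1293
V = 193 * 6.1293 = 1182.95

1182.95


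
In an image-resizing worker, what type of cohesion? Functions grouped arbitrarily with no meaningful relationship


Reasoning: Worst: random grouping
Type: Coincidental cohesion

Coincidental cohesion


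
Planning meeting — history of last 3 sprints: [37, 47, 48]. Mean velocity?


Formula: Avg velocity = Total points / Number of sprints
Points: [37, 47, 48]
Sum = 37 + 47 + 48 = 132
Avg velocity = 132 / 3 = 44.0 points/sprint

44.0 points/sprint


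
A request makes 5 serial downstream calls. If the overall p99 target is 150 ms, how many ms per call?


Formula: per_stage = total_budget / stages
per_stage = 150 / 5
per_stage = 30.0 ms

30.0 ms


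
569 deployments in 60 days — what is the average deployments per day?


Formula: deployments per day = releases / days
= 569 / 60
= 9.483 deploys/day
(equivalently, 66.38 deploys/week)

9.483 deploys/day


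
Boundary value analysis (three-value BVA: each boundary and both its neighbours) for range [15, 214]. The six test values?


Range: [15, 214]
Boundaries: just below min, min, min+1, max-1, max, just above max
Values: [14, 15, 16, 213, 214, 215]

[14, 15, 16, 213, 214, 215]


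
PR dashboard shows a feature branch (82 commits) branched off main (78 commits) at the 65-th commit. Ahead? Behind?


Common ancestor: commit #65
feature commits after divergence: 82 - 65 = 17
main commits after divergence: 78 - 65 = 13
feature is 17 commits ahead of main
main is 13 commits ahead of feature

feature ahead: 17, main ahead: 13


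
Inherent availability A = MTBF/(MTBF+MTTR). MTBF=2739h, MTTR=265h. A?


Availability = MTBF / (MTBF + MTTR)
Availability = 2739 / (2739 + 265)
Availability = 2739 / 3004
Availability = 91.1784%

91.1784%


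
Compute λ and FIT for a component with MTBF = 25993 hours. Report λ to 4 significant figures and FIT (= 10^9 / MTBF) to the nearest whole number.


Formula: λ = 1 / MTBF; FIT = λ × 1e9 = 1e9 / MTBF
λ = 1 / 25993 ≈ 3.847e-05 failures/hour
FIT = 1e9 / 25993 ≈ 38472 failures per 1e9 hours (nearest whole number)

λ = 3.847e-05 /h, FIT = 38472


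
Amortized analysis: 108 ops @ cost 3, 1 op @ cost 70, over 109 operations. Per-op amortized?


Formula: Amortized cost = Total cost / Operations
Total cost = (108 * 3) + (1 * 70)
Total cost = 324 + 70 = 394
Amortized = 394 / 109 = 3.6147

3.6147


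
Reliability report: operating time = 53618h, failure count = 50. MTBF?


Formula: MTBF = Total operating time / Number of failures
MTBF = 53618 / 50
MTBF = 1072.36 hours

1072.36 hours


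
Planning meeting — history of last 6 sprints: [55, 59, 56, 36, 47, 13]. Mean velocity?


Formula: Avg velocity = Total points / Number of sprints
Points: [55, 59, 56, 36, 47, 13]
Sum = 55 + 59 + 56 + 36 + 47 + 13 = 266
Avg velocity = 266 / 6 = 44.33 points/sprint

44.33 points/sprint


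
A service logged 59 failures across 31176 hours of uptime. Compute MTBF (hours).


Formula: MTBF = Total operating time / Number of failures
MTBF = 31176 / 59
MTBF = 528.41 hours

528.41 hours


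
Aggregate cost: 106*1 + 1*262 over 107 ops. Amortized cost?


Formula: Amortized cost = Total cost / Operations
Total cost = (106 * 1) + (1 * 262)
Total cost = 106 + 262 = 368
Amortized = 368 / 107 = 3.4393

3.4393


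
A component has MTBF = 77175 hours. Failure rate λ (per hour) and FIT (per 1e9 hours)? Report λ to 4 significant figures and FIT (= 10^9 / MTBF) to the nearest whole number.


Formula: λ = 1 / MTBF; FIT = λ × 1e9 = 1e9 / MTBF
λ = 1 / 77175 ≈ 1.296e-05 failures/hour
FIT = 1e9 / 77175 ≈ 12958 failures per 1e9 hours (nearest whole number)

λ = 1.296e-05 /h, FIT = 12958


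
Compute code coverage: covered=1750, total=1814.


Coverage = covered / total * 100
Coverage = 1750 / 1814 * 100
Coverage = 96.47%

96.47%


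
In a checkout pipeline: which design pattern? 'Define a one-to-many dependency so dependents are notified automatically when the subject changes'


This matches the Observer pattern

Observer


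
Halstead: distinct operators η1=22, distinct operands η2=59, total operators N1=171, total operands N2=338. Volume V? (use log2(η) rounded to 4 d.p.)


Formula: V = N * log2(η), where N = N1 + N2 and η = η1 + η2
η = 22 + 59 = 81
N = 171 + 338 = 509
log2(81) ≈ 6.3399
V = 509 * 6.3399 = 3227.01

3227.01


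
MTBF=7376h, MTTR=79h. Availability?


Availability = MTBF / (MTBF + MTTR)
Availability = 7376 / (7376 + 79)
Availability = 7376 / 7455
Availability = 98.9403%

98.9403%


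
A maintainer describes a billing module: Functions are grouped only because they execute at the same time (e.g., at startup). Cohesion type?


Reasoning: Related by timing only
Type: Temporal cohesion

Temporal cohesion


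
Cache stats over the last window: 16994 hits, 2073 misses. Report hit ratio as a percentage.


Formula: hit rate = hits / (hits + misses) * 100
hit rate = 16994 / (16994 + 2073) * 100
hit rate = 16994 / 19067 * 100
hit rate = 89.13%

89.13%


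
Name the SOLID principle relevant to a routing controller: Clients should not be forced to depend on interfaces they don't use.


This describes the Interface Segregation Principle (ISP)

Interface Segregation Principle (ISP)


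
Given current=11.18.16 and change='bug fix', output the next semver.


Current: 11.18.16
Change category: 'bug fix' → patch bump
SemVer rule: patch bump → increment PATCH (MAJOR and MINOR unchanged)
New: 11.18.17

11.18.17


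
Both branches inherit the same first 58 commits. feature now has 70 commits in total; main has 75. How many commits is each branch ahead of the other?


Common ancestor: commit #58
feature commits after divergence: 70 - 58 = 12
main commits after divergence: 75 - 58 = 17
feature is 12 commits ahead of main
main is 17 commits ahead of feature

feature ahead: 12, main ahead: 17


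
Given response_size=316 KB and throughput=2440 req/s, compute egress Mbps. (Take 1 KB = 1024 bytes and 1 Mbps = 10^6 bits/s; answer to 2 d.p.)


Formula: Mbps = payload_bytes * RPS * 8 / 1e6
Payload per request = 316 KB = 316 * 1024 = 323584 bytes
Total bytes/sec = 323584 * 2440 = 789544960
Total bits/sec = 789544960 * 8 = 6316359680
Mbps = 6316359680 / 1e6 = 6316.36

6316.36 Mbps


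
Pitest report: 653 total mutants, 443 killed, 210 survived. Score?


Mutation score = killed / total * 100
Mutation score = 443 / 653 * 100
Mutation score = 67.84%

67.84%


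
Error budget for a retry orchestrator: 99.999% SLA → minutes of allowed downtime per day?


Formula: allowed downtime = period * (100 - SLA) / 100
Period (day) = 1440 minutes
Unavailability fraction = (100 - 99.999) / 100
Allowed downtime = 1440 * (100 - 99.999) / 100
Allowed downtime = 0.0144 minutes

0.0144 minutes


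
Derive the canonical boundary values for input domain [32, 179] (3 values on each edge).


Range: [32, 179]
Boundaries: just below min, min, min+1, max-1, max, just above max
Values: [31, 32, 33, 178, 179, 180]

[31, 32, 33, 178, 179, 180]


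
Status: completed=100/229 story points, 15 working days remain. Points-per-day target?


Formula: Required rate = Remaining points / Days left
Remaining = 229 - 100 = 129 points
Required rate = 129 / 15 = 8.6 points/day

8.6 points/day


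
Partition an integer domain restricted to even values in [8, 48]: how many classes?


Constraint: even integers in [8, 48]
Class 1: x < 8 — out-of-range invalid
Class 2: x in [8,48] but odd — wrong type invalid
Class 3: x in [8,48] and even — valid
Class 4: x > 48 — out-of-range invalid
Total equivalence classes: 4

4 equivalence classes


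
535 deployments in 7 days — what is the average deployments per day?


Formula: deployments per day = releases / days
= 535 / 7
= 76.429 deploys/day
(equivalently, 535.0 deploys/week)

76.429 deploys/day


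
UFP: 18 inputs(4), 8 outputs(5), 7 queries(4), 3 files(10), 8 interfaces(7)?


UFP = EI*4 + EO*5 + EQ*4 + ILF*10 + EIF*7
UFP = 18*4 + 8*5 + 7*4 + 3*10 + 8*7
UFP = 72 + 40 + 28 + 30 + 56
UFP = 226

226


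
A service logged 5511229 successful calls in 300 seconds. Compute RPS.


Formula: throughput = requests / seconds
throughput = 5511229 / 300
throughput = 18370.76 requests/second

18370.76 requests/second


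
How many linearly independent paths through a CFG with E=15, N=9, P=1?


Formula: V(G) = E - N + 2P
V(G) = 15 - 9 + 2*1
V(G) = 6 + 2
V(G) = 8

8


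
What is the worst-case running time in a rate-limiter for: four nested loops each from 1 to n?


Reasoning: four levels of nesting
Complexity: O(n^4)

O(n^4)


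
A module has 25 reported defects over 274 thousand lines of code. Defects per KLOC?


Defect density = defects / KLOC
Defect density = 25 / 274
Defect density = 0.091 defects/KLOC

0.091 defects/KLOC


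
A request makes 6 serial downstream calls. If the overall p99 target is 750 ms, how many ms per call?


Formula: per_stage = total_budget / stages
per_stage = 750 / 6
per_stage = 125.0 ms

125.0 ms


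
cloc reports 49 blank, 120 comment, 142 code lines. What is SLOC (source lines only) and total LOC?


Total LOC = blank + comment + code
Total LOC = 49 + 120 + 142 = 311
SLOC (source only) = code = 142

Total LOC: 311, SLOC: 142


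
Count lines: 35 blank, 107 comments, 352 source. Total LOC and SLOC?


Total LOC = blank + comment + code
Total LOC = 35 + 107 + 352 = 494
SLOC (source only) = code = 352

Total LOC: 494, SLOC: 352


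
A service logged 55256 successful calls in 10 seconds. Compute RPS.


Formula: throughput = requests / seconds
throughput = 55256 / 10
throughput = 5525.6 requests/second

5525.6 requests/second


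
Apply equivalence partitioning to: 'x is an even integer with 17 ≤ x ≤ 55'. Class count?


Constraint: even integers in [17, 55]
Class 1: x < 17 — out-of-range invalid
Class 2: x in [17,55] but odd — wrong type invalid
Class 3: x in [17,55] and even — valid
Class 4: x > 55 — out-of-range invalid
Total equivalence classes: 4

4 equivalence classes


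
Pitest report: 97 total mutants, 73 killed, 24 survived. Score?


Mutation score = killed / total * 100
Mutation score = 73 / 97 * 100
Mutation score = 75.26%

75.26%


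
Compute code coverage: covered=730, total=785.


Coverage = covered / total * 100
Coverage = 730 / 785 * 100
Coverage = 92.99%

92.99%


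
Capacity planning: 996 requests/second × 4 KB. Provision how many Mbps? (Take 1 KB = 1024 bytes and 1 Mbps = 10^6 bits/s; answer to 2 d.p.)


Formula: Mbps = payload_bytes * RPS * 8 / 1e6
Payload per request = 4 KB = 4 * 1024 = 4096 bytes
Total bytes/sec = 4096 * 996 = 4079616
Total bits/sec = 4079616 * 8 = 32636928
Mbps = 32636928 / 1e6 = 32.64

32.64 Mbps


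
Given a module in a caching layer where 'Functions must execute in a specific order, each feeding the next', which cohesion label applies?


Reasoning: Output of one is input to next
Type: Sequential cohesion

Sequential cohesion


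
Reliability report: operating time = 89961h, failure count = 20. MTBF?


Formula: MTBF = Total operating time / Number of failures
MTBF = 89961 / 20
MTBF = 4498.05 hours

4498.05 hours


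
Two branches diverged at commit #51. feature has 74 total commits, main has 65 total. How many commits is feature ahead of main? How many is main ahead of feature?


Common ancestor: commit #51
feature commits after divergence: 74 - 51 = 23
main commits after divergence: 65 - 51 = 14
feature is 23 commits ahead of main
main is 14 commits ahead of feature

feature ahead: 23, main ahead: 14


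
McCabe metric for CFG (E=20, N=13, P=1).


Formula: V(G) = E - N + 2P
V(G) = 20 - 13 + 2*1
V(G) = 7 + 2
V(G) = 9

9


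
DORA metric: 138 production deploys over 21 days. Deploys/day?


Formula: deployments per day = releases / days
= 138 / 21
= 6.571 deploys/day
(equivalently, 46.0 deploys/week)

6.571 deploys/day


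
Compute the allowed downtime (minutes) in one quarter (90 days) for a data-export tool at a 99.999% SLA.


Formula: allowed downtime = period * (100 - SLA) / 100
Period (quarter (90 days)) = 129600 minutes
Unavailability fraction = (100 - 99.999) / 100
Allowed downtime = 129600 * (100 - 99.999) / 100
Allowed downtime = 1.296 minutes

1.296 minutes


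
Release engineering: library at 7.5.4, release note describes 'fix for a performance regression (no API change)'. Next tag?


Current: 7.5.4
Change category: 'fix for a performance regression (no API change)' → patch bump
SemVer rule: patch bump → increment PATCH (MAJOR and MINOR unchanged)
New: 7.5.5

7.5.5


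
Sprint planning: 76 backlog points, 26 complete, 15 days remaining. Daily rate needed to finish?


Formula: Required rate = Remaining points / Days left
Remaining = 76 - 26 = 50 points
Required rate = 50 / 15 = 3.33 points/day

3.33 points/day


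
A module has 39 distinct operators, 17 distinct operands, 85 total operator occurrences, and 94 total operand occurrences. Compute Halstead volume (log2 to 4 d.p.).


Formula: V = N * log2(η), where N = N1 + N2 and η = η1 + η2
η = 39 + 17 = 56
N = 85 + 94 = 179
log2(56) ≈ 5.8074
V = 179 * 5.8074 = 1039.52

1039.52


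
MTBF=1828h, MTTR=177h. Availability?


Availability = MTBF / (MTBF + MTTR)
Availability = 1828 / (1828 + 177)
Availability = 1828 / 2005
Availability = 91.1721%

91.1721%


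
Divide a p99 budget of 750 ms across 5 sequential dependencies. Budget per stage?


Formula: per_stage = total_budget / stages
per_stage = 750 / 5
per_stage = 150.0 ms

150.0 ms


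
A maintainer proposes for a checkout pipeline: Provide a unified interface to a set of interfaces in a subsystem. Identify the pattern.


This matches the Facade pattern

Facade


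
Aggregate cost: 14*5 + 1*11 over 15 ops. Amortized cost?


Formula: Amortized cost = Total cost / Operations
Total cost = (14 * 5) + (1 * 11)
Total cost = 70 + 11 = 81
Amortized = 81 / 15 = 5.4

5.4


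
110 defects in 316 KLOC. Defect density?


Defect density = defects / KLOC
Defect density = 110 / 316
Defect density = 0.348 defects/KLOC

0.348 defects/KLOC


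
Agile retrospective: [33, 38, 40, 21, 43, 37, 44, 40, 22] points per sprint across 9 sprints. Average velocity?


Formula: Avg velocity = Total points / Number of sprints
Points: [33, 38, 40, 21, 43, 37, 44, 40, 22]
Sum = 33 + 38 + 40 + 21 + 43 + 37 + 44 + 40 + 22 = 318
Avg velocity = 318 / 9 = 35.33 points/sprint

35.33 points/sprint


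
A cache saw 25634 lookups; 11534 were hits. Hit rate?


Formula: hit rate = hits / (hits + misses) * 100
hit rate = 11534 / (11534 + 14100) * 100
hit rate = 11534 / 25634 * 100
hit rate = 44.99%

44.99%
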